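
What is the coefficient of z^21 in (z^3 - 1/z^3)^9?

General term: C(9,j)·(z^3)^j·(-1/z^3)^(9-j), with z-exponent 3j − 3(9−j) = 6j − 27.
Set 6j − 27 = 21: j = 8.
C(9,8) = 9; 1^8 = 1; (-1)^1 = -1.
Coefficient = 9 · 1 · (-1) = -9.

-9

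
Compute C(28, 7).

C(28,7) = (28·27·26·25·24·23·22) / 7! = 5967561600 / 5040 = 1184040.

1184040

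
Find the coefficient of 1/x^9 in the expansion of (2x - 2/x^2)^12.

General term: C(12,j)·(2x)^j·(-2/x^2)^(12-j), with x-exponent 1j − 2(12−j) = 3j − 24.
Set 3j − 24 = -9: j = 5.
C(12,5) = 792; 2^5 = 32; (-2)^7 = -128.
Coefficient = 792 · 32 · (-128) = -3244032.

-3244032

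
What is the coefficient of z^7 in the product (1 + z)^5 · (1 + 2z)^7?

Coefficient of z^7 = Σ_{j} C(5,j)·1^j·C(7,7-j)·2^(7-j) for j from 0 to 5.
= 128 + 2240 + 6720 + 5600 + 1400 + 84 = 16172.

16172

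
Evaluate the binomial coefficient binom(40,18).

113380261800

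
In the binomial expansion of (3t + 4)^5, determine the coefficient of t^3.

4320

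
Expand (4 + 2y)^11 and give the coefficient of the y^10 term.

The general term is C(11,j)·(4)^j·(2y)^(11-j); the y^10 term has j = 1.
C(11,1) = 11.
Coefficient = C(11,1) · 4^1 · 2^10 = 11 · 4 · 1024 = 45056.

45056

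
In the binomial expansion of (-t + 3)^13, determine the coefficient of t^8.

312741

The general term is C(13,j)·(-t)^j·(3)^(13-j); the t^8 term has j = 8.
C(13,8) = 1287.
Coefficient = C(13,8) · 3^5 = 1287 · 243 = 312741.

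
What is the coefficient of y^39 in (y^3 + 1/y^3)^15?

General term: C(15,j)·(y^3)^j·(1/y^3)^(15-j), with y-exponent 3j − 3(15−j) = 6j − 45.
Set 6j − 45 = 39: j = 14.
C(15,14) = 15; 1^14 = 1; 1^1 = 1.
Coefficient = 15 · 1 · 1 = 15.

15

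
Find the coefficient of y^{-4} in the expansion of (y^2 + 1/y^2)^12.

792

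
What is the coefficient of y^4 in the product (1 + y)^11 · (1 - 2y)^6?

Coefficient of y^4 = Σ_{j} C(11,j)·1^j·C(6,4-j)·(-2)^(4-j) for j from 0 to 4.
= 240 + (-1760) + 3300 + (-1980) + 330 = 130.

130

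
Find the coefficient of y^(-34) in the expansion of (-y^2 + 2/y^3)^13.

-53248

General term: C(13,j)·(-y^2)^j·(2/y^3)^(13-j), with y-exponent 2j − 3(13−j) = 5j − 39.
Set 5j − 39 = -34: j = 1.
C(13,1) = 13; (-1)^1 = -1; 2^12 = 4096.
Coefficient = 13 · (-1) · 4096 = -53248.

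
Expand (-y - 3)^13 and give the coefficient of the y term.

-6908733

The general term is C(13,j)·(-y)^j·(-3)^(13-j); the y^1 term has j = 1.
C(13,1) = 13.
Coefficient = C(13,1) · (-1)^1 · (-3)^12 = 13 · (-1) · 531441 = -6908733.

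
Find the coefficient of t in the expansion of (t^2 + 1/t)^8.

General term: C(8,j)·(t^2)^j·(1/t)^(8-j), with t-exponent 2j − 1(8−j) = 3j − 8.
Set 3j − 8 = 1: j = 3.
C(8,3) = 56; 1^3 = 1; 1^5 = 1.
Coefficient = 56 · 1 · 1 = 56.

56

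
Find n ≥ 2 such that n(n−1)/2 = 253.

23

n(n−1)/2 = 253 ⇒ n(n−1) = 506. Since 23·22 = 506, n = 23.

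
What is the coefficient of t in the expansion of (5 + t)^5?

The general term is C(5,j)·(5)^j·(t)^(5-j); the t^1 term has j = 4.
C(5,4) = 5.
Coefficient = C(5,4) · 5^4 = 5 · 625 = 3125.

3125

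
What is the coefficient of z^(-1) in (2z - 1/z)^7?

280

General term: C(7,j)·(2z)^j·(-1/z)^(7-j), with z-exponent 1j − 1(7−j) = 2j − 7.
Set 2j − 7 = -1: j = 3.
C(7,3) = 35; 2^3 = 8; (-1)^4 = 1.
Coefficient = 35 · 8 · 1 = 280.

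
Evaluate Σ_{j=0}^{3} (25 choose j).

2626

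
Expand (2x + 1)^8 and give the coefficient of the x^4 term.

The general term is C(8,j)·(2x)^j·(1)^(8-j); the x^4 term has j = 4.
C(8,4) = 70.
Coefficient = C(8,4) · 2^4 = 70 · 16 = 1120.

1120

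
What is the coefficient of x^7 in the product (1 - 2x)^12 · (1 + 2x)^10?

30720

Coefficient of x^7 = Σ_{j} C(12,j)·(-2)^j·C(10,7-j)·2^(7-j) for j from 0 to 7.
= 15360 + (-322560) + 2128896 + (-5913600) + 7603200 + (-4561920) + 1182720 + (-101376) = 30720.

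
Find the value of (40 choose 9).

C(40,9) = (40·39·38·37·36·35·34·33·32) / 9! = 99225500774400 / 362880 = 273438880.

273438880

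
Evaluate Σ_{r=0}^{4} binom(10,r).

386

1 + 10 + 45 + 120 + 210 = 386.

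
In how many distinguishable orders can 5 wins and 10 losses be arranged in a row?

Choose positions for the wins: C(15,5) = 3003.

3003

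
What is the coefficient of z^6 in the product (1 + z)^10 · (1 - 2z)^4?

Coefficient of z^6 = Σ_{j} C(10,j)·1^j·C(4,6-j)·(-2)^(6-j) for j from 2 to 6.
= 720 + (-3840) + 5040 + (-2016) + 210 = 114.

114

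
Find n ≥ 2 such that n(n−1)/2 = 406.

n(n−1)/2 = 406 ⇒ n(n−1) = 812. Since 29·28 = 812, n = 29.

29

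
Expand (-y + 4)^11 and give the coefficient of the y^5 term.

The general term is C(11,j)·(-y)^j·(4)^(11-j); the y^5 term has j = 5.
C(11,5) = 462.
Coefficient = C(11,5) · (-1)^5 · 4^6 = 462 · (-1) · 4096 = -1892352.

-1892352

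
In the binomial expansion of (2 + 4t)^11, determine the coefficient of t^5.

The general term is C(11,j)·(2)^j·(4t)^(11-j); the t^5 term has j = 6.
C(11,6) = 462.
Coefficient = C(11,6) · 2^6 · 4^5 = 462 · 64 · 1024 = 30277632.

30277632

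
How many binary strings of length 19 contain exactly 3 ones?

969

Choose the 3 positions: C(19,3) = 969.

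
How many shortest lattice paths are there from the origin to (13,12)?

Each path is a sequence of 25 steps with 13 rights: C(25,13) = 5200300.

5200300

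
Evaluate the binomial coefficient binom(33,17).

C(33,17) = C(33,16) by symmetry.
C(33,16) = (33·32·31·30·29·28·27·26·25·24·23·22·21·20·19·18) / 16! = 24412776311194951680000 / 20922789888000 = 1166803110.

1166803110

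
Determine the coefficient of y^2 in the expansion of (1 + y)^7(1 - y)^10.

-4

Coefficient of y^2 = Σ_{j} C(7,j)·1^j·C(10,2-j)·(-1)^(2-j) for j from 0 to 2.
= 45 + (-70) + 21 = -4.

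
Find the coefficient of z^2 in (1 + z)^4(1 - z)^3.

Coefficient of z^2 = Σ_{j} C(4,j)·1^j·C(3,2-j)·(-1)^(2-j) for j from 0 to 2.
= 3 + (-12) + 6 = -3.

-3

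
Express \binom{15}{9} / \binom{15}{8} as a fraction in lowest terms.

7/9

C(n,k+1)/C(n,k) = (n−k)/(k+1) = (15−8)/(8+1) = 7/9.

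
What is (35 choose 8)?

23535820

C(35,8) = (35·34·33·32·31·30·29·28) / 8! = 948964262400 / 40320 = 23535820.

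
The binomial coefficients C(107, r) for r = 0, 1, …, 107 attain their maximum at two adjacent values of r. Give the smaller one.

53

For odd n = 107, C(107,r) peaks at r = (n−1)/2 and (n+1)/2; the smaller is 53.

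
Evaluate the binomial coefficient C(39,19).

68923264410

C(39,19) = (39·38·37·36·35·34·33·32·31·30·29·28·27·26·25·24·23·22·21) / 19! = 8384177419658927035269120000 / 121645100408832000 = 68923264410.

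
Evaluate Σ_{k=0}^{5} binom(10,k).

638

1 + 10 + 45 + 120 + 210 + 252 = 638.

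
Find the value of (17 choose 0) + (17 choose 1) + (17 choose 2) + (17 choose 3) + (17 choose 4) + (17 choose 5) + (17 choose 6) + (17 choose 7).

41226

1 + 17 + 136 + 680 + 2380 + 6188 + 12376 + 19448 = 41226.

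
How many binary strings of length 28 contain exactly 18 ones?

13123110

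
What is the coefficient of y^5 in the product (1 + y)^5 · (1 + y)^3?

56

(1 + y)^5(1 + y)^3 = (1 + y)^8, so the coefficient of y^5 is C(8,5)·1^5 = 56·1 = 56.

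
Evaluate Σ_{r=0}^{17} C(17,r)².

2333606220

By Vandermonde's identity, Σ C(17,r)² = C(34,17) = 2333606220.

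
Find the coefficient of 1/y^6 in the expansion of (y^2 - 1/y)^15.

General term: C(15,j)·(y^2)^j·(-1/y)^(15-j), with y-exponent 2j − 1(15−j) = 3j − 15.
Set 3j − 15 = -6: j = 3.
C(15,3) = 455; 1^3 = 1; (-1)^12 = 1.
Coefficient = 455 · 1 · 1 = 455.

455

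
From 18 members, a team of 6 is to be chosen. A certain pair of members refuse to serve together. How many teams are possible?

16744

All 6-subsets: C(18,6) = 18564. Those containing both fixed elements: C(16,4) = 1820.
18564 − 1820 = 16744.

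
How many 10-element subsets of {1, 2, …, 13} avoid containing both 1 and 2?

121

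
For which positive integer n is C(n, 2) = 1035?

46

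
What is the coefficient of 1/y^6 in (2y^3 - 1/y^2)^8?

General term: C(8,j)·(2y^3)^j·(-1/y^2)^(8-j), with y-exponent 3j − 2(8−j) = 5j − 16.
Set 5j − 16 = -6: j = 2.
C(8,2) = 28; 2^2 = 4; (-1)^6 = 1.
Coefficient = 28 · 4 · 1 = 112.

112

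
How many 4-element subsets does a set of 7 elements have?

35

C(7,4) = C(7,3) by symmetry.
C(7,3) = (7·6·5) / 3! = 210 / 6 = 35.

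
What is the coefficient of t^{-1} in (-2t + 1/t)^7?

-280

General term: C(7,j)·(-2t)^j·(1/t)^(7-j), with t-exponent 1j − 1(7−j) = 2j − 7.
Set 2j − 7 = -1: j = 3.
C(7,3) = 35; (-2)^3 = -8; 1^4 = 1.
Coefficient = 35 · (-8) · 1 = -280.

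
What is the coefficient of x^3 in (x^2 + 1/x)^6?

20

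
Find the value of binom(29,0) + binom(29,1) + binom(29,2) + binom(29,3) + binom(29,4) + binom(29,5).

1 + 29 + 406 + 3654 + 23751 + 118755 = 146596.

146596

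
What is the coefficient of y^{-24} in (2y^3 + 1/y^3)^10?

General term: C(10,j)·(2y^3)^j·(1/y^3)^(10-j), with y-exponent 3j − 3(10−j) = 6j − 30.
Set 6j − 30 = -24: j = 1.
C(10,1) = 10; 2^1 = 2; 1^9 = 1.
Coefficient = 10 · 2 · 1 = 20.

20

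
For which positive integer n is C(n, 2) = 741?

39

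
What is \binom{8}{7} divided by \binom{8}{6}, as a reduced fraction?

C(n,k+1)/C(n,k) = (n−k)/(k+1) = (8−6)/(6+1) = 2/7.

2/7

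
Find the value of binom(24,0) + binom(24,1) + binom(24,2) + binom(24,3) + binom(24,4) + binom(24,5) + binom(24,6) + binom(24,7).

1 + 24 + 276 + 2024 + 10626 + 42504 + 134596 + 346104 = 536155.

536155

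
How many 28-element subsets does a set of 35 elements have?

6724520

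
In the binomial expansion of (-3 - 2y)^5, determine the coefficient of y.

-810

The general term is C(5,j)·(-3)^j·(-2y)^(5-j); the y^1 term has j = 4.
C(5,4) = 5.
Coefficient = C(5,4) · (-3)^4 · (-2)^1 = 5 · 81 · (-2) = -810.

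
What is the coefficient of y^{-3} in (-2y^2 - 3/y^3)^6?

4320

General term: C(6,j)·(-2y^2)^j·(-3/y^3)^(6-j), with y-exponent 2j − 3(6−j) = 5j − 18.
Set 5j − 18 = -3: j = 3.
C(6,3) = 20; (-2)^3 = -8; (-3)^3 = -27.
Coefficient = 20 · (-8) · (-27) = 4320.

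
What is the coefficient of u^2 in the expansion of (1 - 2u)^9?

The general term is C(9,j)·(1)^j·(-2u)^(9-j); the u^2 term has j = 7.
C(9,7) = 36.
Coefficient = C(9,7) · (-2)^2 = 36 · 4 = 144.

144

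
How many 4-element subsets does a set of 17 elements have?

2380

C(17,4) = (17·16·15·14) / 4! = 57120 / 24 = 2380.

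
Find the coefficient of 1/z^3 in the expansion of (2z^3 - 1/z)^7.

14

General term: C(7,j)·(2z^3)^j·(-1/z)^(7-j), with z-exponent 3j − 1(7−j) = 4j − 7.
Set 4j − 7 = -3: j = 1.
C(7,1) = 7; 2^1 = 2; (-1)^6 = 1.
Coefficient = 7 · 2 · 1 = 14.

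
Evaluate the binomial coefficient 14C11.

364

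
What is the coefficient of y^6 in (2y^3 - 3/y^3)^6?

General term: C(6,j)·(2y^3)^j·(-3/y^3)^(6-j), with y-exponent 3j − 3(6−j) = 6j − 18.
Set 6j − 18 = 6: j = 4.
C(6,4) = 15; 2^4 = 16; (-3)^2 = 9.
Coefficient = 15 · 16 · 9 = 2160.

2160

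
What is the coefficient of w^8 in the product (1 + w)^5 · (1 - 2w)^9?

2112

Coefficient of w^8 = Σ_{j} C(5,j)·1^j·C(9,8-j)·(-2)^(8-j) for j from 0 to 5.
= 2304 + (-23040) + 53760 + (-40320) + 10080 + (-672) = 2112.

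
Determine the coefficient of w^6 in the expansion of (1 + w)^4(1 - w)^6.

Coefficient of w^6 = Σ_{j} C(4,j)·1^j·C(6,6-j)·(-1)^(6-j) for j from 0 to 4.
= 1 + (-24) + 90 + (-80) + 15 = 2.

2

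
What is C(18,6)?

C(18,6) = (18·17·16·15·14·13) / 6! = 13366080 / 720 = 18564.

18564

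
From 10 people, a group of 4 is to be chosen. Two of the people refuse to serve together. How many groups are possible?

All 4-subsets: C(10,4) = 210. Those containing both fixed elements: C(8,2) = 28.
210 − 28 = 182.

182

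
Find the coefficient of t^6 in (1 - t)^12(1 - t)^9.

54264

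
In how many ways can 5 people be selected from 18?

8568

This is C(18,5) = 8568.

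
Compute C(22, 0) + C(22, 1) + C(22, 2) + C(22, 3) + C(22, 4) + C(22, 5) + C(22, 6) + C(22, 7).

280600

1 + 22 + 231 + 1540 + 7315 + 26334 + 74613 + 170544 = 280600.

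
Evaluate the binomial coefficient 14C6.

3003

C(14,6) = (14·13·12·11·10·9) / 6! = 2162160 / 720 = 3003.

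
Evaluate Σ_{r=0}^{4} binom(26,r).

17902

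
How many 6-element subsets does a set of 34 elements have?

1344904

C(34,6) = (34·33·32·31·30·29) / 6! = 968330880 / 720 = 1344904.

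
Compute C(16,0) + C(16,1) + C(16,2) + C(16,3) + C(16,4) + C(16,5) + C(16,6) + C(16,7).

26333

1 + 16 + 120 + 560 + 1820 + 4368 + 8008 + 11440 = 26333.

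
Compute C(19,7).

50388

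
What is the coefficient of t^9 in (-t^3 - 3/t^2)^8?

General term: C(8,j)·(-t^3)^j·(-3/t^2)^(8-j), with t-exponent 3j − 2(8−j) = 5j − 16.
Set 5j − 16 = 9: j = 5.
C(8,5) = 56; (-1)^5 = -1; (-3)^3 = -27.
Coefficient = 56 · (-1) · (-27) = 1512.

1512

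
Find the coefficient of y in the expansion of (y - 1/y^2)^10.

General term: C(10,j)·(y)^j·(-1/y^2)^(10-j), with y-exponent 1j − 2(10−j) = 3j − 20.
Set 3j − 20 = 1: j = 7.
C(10,7) = 120; 1^7 = 1; (-1)^3 = -1.
Coefficient = 120 · 1 · (-1) = -120.

-120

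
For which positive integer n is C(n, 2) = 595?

n(n−1)/2 = 595 ⇒ n(n−1) = 1190. Since 35·34 = 1190, n = 35.

35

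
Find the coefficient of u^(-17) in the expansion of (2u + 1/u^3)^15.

823680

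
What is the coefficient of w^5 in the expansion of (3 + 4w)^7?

193536

The general term is C(7,j)·(3)^j·(4w)^(7-j); the w^5 term has j = 2.
C(7,2) = 21.
Coefficient = C(7,2) · 3^2 · 4^5 = 21 · 9 · 1024 = 193536.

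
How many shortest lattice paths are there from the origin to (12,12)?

2704156

Each path is a sequence of 24 steps with 12 rights: C(24,12) = 2704156.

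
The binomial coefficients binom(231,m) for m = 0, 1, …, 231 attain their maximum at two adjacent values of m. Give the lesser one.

For odd n = 231, C(231,m) peaks at m = (n−1)/2 and (n+1)/2; the lesser is 115.

115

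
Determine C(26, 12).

C(26,12) = (26·25·24·23·22·21·20·19·18·17·16·15) / 12! = 4626053752320000 / 479001600 = 9657700.

9657700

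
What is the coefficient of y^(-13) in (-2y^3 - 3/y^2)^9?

-118098

General term: C(9,j)·(-2y^3)^j·(-3/y^2)^(9-j), with y-exponent 3j − 2(9−j) = 5j − 18.
Set 5j − 18 = -13: j = 1.
C(9,1) = 9; (-2)^1 = -2; (-3)^8 = 6561.
Coefficient = 9 · (-2) · 6561 = -118098.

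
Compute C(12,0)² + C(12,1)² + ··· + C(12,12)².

By Vandermonde's identity, Σ C(12,r)² = C(24,12) = 2704156.

2704156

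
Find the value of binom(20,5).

15504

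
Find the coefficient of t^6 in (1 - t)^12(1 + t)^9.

Coefficient of t^6 = Σ_{j} C(12,j)·(-1)^j·C(9,6-j)·1^(6-j) for j from 0 to 6.
= 84 + (-1512) + 8316 + (-18480) + 17820 + (-7128) + 924 = 24.

24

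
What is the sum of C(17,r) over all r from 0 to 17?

131072

The entries of row 17 sum to 2^17 = 131072.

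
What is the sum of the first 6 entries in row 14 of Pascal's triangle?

1 + 14 + 91 + 364 + 1001 + 2002 = 3473.

3473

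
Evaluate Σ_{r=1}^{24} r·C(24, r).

Differentiating (1+x)^24 and setting x=1: Σ r·C(24,r) = 24·2^23 = 201326592.

201326592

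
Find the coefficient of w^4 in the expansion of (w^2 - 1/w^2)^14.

3003

General term: C(14,j)·(w^2)^j·(-1/w^2)^(14-j), with w-exponent 2j − 2(14−j) = 4j − 28.
Set 4j − 28 = 4: j = 8.
C(14,8) = 3003; 1^8 = 1; (-1)^6 = 1.
Coefficient = 3003 · 1 · 1 = 3003.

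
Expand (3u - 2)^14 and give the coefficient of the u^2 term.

The general term is C(14,j)·(3u)^j·(-2)^(14-j); the u^2 term has j = 2.
C(14,2) = 91.
Coefficient = C(14,2) · 3^2 · (-2)^12 = 91 · 9 · 4096 = 3354624.

3354624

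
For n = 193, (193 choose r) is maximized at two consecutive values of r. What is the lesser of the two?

96

For odd n = 193, C(193,r) peaks at r = (n−1)/2 and (n+1)/2; the lesser is 96.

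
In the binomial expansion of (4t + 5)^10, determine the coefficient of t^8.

The general term is C(10,j)·(4t)^j·(5)^(10-j); the t^8 term has j = 8.
C(10,8) = 45.
Coefficient = C(10,8) · 4^8 · 5^2 = 45 · 65536 · 25 = 73728000.

73728000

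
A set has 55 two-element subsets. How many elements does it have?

11

n(n−1)/2 = 55 ⇒ n(n−1) = 110. Since 11·10 = 110, n = 11.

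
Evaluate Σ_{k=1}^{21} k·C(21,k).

22020096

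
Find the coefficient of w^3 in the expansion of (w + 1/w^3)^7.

7

General term: C(7,j)·(w)^j·(1/w^3)^(7-j), with w-exponent 1j − 3(7−j) = 4j − 21.
Set 4j − 21 = 3: j = 6.
C(7,6) = 7; 1^6 = 1; 1^1 = 1.
Coefficient = 7 · 1 · 1 = 7.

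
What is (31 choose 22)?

C(31,22) = C(31,9) by symmetry.
C(31,9) = (31·30·29·28·27·26·25·24·23) / 9! = 7315688016000 / 362880 = 20160075.

20160075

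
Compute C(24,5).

42504

C(24,5) = (24·23·22·21·20) / 5! = 5100480 / 120 = 42504.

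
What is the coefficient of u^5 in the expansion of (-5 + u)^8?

The general term is C(8,j)·(-5)^j·(u)^(8-j); the u^5 term has j = 3.
C(8,3) = 56.
Coefficient = C(8,3) · (-5)^3 = 56 · (-125) = -7000.

-7000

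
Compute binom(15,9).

C(15,9) = C(15,6) by symmetry.
C(15,6) = (15·14·13·12·11·10) / 6! = 3603600 / 720 = 5005.

5005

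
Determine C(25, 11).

4457400

C(25,11) = (25·24·23·22·21·20·19·18·17·16·15) / 11! = 177925144320000 / 39916800 = 4457400.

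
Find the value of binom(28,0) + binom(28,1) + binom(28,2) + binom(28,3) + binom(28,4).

24158

1 + 28 + 378 + 3276 + 20475 = 24158.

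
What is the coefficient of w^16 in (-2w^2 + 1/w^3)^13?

-159744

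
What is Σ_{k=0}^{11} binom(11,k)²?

705432

By Vandermonde's identity, Σ C(11,k)² = C(22,11) = 705432.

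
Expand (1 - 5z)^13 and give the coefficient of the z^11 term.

The general term is C(13,j)·(1)^j·(-5z)^(13-j); the z^11 term has j = 2.
C(13,2) = 78.
Coefficient = C(13,2) · (-5)^11 = 78 · (-48828125) = -3808593750.

-3808593750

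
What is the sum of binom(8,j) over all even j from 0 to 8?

128

Half of (1+1)^8 + (1−1)^8 gives the even-index sum: 2^7 = 128.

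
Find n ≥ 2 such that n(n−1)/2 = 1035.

n(n−1)/2 = 1035 ⇒ n(n−1) = 2070. Since 46·45 = 2070, n = 46.

46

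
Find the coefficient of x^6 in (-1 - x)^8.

28

The general term is C(8,j)·(-1)^j·(-x)^(8-j); the x^6 term has j = 2.
C(8,2) = 28.
Coefficient = C(8,2) = 28.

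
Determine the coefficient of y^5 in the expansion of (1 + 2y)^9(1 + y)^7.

Coefficient of y^5 = Σ_{j} C(9,j)·2^j·C(7,5-j)·1^(5-j) for j from 0 to 5.
= 21 + 630 + 5040 + 14112 + 14112 + 4032 = 37947.

37947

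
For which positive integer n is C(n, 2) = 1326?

n(n−1)/2 = 1326 ⇒ n(n−1) = 2652. Since 52·51 = 2652, n = 52.

52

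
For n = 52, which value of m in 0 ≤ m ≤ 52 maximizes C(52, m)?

26

C(52,m) is maximized at m = 52/2 = 26.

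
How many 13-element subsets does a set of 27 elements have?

C(27,13) = (27·26·25·24·23·22·21·20·19·18·17·16·15) / 13! = 124903451312640000 / 6227020800 = 20058300.

20058300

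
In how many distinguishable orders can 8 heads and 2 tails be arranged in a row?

45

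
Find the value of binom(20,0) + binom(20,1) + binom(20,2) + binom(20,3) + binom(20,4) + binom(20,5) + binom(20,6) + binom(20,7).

137980

1 + 20 + 190 + 1140 + 4845 + 15504 + 38760 + 77520 = 137980.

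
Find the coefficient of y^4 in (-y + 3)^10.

The general term is C(10,j)·(-y)^j·(3)^(10-j); the y^4 term has j = 4.
C(10,4) = 210.
Coefficient = C(10,4) · 3^6 = 210 · 729 = 153090.

153090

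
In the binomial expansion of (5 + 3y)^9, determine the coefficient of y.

The general term is C(9,j)·(5)^j·(3y)^(9-j); the y^1 term has j = 8.
C(9,8) = 9.
Coefficient = C(9,8) · 5^8 · 3^1 = 9 · 390625 · 3 = 10546875.

10546875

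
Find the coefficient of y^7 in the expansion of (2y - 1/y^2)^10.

-5120

General term: C(10,j)·(2y)^j·(-1/y^2)^(10-j), with y-exponent 1j − 2(10−j) = 3j − 20.
Set 3j − 20 = 7: j = 9.
C(10,9) = 10; 2^9 = 512; (-1)^1 = -1.
Coefficient = 10 · 512 · (-1) = -5120.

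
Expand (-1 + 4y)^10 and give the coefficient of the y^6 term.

860160

The general term is C(10,j)·(-1)^j·(4y)^(10-j); the y^6 term has j = 4.
C(10,4) = 210.
Coefficient = C(10,4) · 4^6 = 210 · 4096 = 860160.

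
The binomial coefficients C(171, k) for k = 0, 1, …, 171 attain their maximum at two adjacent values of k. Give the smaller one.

85

For odd n = 171, C(171,k) peaks at k = (n−1)/2 and (n+1)/2; the smaller is 85.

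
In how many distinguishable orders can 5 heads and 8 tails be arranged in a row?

1287

Choose positions for the heads: C(13,5) = 1287.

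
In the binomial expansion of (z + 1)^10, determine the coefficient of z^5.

252

The general term is C(10,j)·(z)^j·(1)^(10-j); the z^5 term has j = 5.
C(10,5) = 252.
Coefficient = C(10,5) = 252.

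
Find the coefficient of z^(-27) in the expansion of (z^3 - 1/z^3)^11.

11

General term: C(11,j)·(z^3)^j·(-1/z^3)^(11-j), with z-exponent 3j − 3(11−j) = 6j − 33.
Set 6j − 33 = -27: j = 1.
C(11,1) = 11; 1^1 = 1; (-1)^10 = 1.
Coefficient = 11 · 1 · 1 = 11.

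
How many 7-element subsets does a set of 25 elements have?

C(25,7) = (25·24·23·22·21·20·19) / 7! = 2422728000 / 5040 = 480700.

480700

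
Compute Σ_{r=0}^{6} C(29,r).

621616

1 + 29 + 406 + 3654 + 23751 + 118755 + 475020 = 621616.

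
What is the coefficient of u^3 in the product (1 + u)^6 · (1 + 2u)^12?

3724

Coefficient of u^3 = Σ_{j} C(6,j)·1^j·C(12,3-j)·2^(3-j) for j from 0 to 3.
= 1760 + 1584 + 360 + 20 = 3724.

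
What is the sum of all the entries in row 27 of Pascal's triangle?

134217728

The entries of row 27 sum to 2^27 = 134217728.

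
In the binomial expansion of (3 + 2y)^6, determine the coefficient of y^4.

The general term is C(6,j)·(3)^j·(2y)^(6-j); the y^4 term has j = 2.
C(6,2) = 15.
Coefficient = C(6,2) · 3^2 · 2^4 = 15 · 9 · 16 = 2160.

2160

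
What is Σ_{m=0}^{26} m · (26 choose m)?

872415232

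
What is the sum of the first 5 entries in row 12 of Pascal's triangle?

794

1 + 12 + 66 + 220 + 495 = 794.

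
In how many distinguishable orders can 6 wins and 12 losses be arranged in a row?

18564

Choose positions for the wins: C(18,6) = 18564.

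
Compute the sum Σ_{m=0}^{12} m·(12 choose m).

Since m·C(12,m) = 12·C(11,m−1), the sum is 12·2^11 = 12·2048 = 24576.

24576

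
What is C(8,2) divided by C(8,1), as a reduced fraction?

C(n,k+1)/C(n,k) = (n−k)/(k+1) = (8−1)/(1+1) = 7/2.

7/2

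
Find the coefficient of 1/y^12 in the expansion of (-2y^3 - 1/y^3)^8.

112

General term: C(8,j)·(-2y^3)^j·(-1/y^3)^(8-j), with y-exponent 3j − 3(8−j) = 6j − 24.
Set 6j − 24 = -12: j = 2.
C(8,2) = 28; (-2)^2 = 4; (-1)^6 = 1.
Coefficient = 28 · 4 · 1 = 112.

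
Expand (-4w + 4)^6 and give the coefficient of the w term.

-24576

The general term is C(6,j)·(-4w)^j·(4)^(6-j); the w^1 term has j = 1.
C(6,1) = 6.
Coefficient = C(6,1) · (-4)^1 · 4^5 = 6 · (-4) · 1024 = -24576.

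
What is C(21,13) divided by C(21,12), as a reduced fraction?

C(n,k+1)/C(n,k) = (n−k)/(k+1) = (21−12)/(12+1) = 9/13.

9/13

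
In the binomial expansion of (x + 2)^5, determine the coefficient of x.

The general term is C(5,j)·(x)^j·(2)^(5-j); the x^1 term has j = 1.
C(5,1) = 5.
Coefficient = C(5,1) · 2^4 = 5 · 16 = 80.

80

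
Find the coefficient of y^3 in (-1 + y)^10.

-120

The general term is C(10,j)·(-1)^j·(y)^(10-j); the y^3 term has j = 7.
C(10,7) = 120.
Coefficient = C(10,7) · (-1)^7 = 120 · (-1) = -120.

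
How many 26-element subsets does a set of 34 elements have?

18156204

C(34,26) = C(34,8) by symmetry.
C(34,8) = (34·33·32·31·30·29·28·27) / 8! = 732058145280 / 40320 = 18156204.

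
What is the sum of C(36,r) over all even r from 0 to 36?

Half of (1+1)^36 + (1−1)^36 gives the even-index sum: 2^35 = 34359738368.

34359738368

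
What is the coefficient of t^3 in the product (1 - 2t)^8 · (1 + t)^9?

68

Coefficient of t^3 = Σ_{j} C(8,j)·(-2)^j·C(9,3-j)·1^(3-j) for j from 0 to 3.
= 84 + (-576) + 1008 + (-448) = 68.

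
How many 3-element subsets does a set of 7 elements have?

35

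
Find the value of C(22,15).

170544

C(22,15) = C(22,7) by symmetry.
C(22,7) = (22·21·20·19·18·17·16) / 7! = 859541760 / 5040 = 170544.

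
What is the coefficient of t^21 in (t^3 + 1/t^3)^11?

General term: C(11,j)·(t^3)^j·(1/t^3)^(11-j), with t-exponent 3j − 3(11−j) = 6j − 33.
Set 6j − 33 = 21: j = 9.
C(11,9) = 55; 1^9 = 1; 1^2 = 1.
Coefficient = 55 · 1 · 1 = 55.

55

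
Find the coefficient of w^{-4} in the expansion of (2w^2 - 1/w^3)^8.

General term: C(8,j)·(2w^2)^j·(-1/w^3)^(8-j), with w-exponent 2j − 3(8−j) = 5j − 24.
Set 5j − 24 = -4: j = 4.
C(8,4) = 70; 2^4 = 16; (-1)^4 = 1.
Coefficient = 70 · 16 · 1 = 1120.

1120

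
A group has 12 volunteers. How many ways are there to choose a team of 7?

This is C(12,7) = 792.

792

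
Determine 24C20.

10626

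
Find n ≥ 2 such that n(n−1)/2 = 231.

22

n(n−1)/2 = 231 ⇒ n(n−1) = 462. Since 22·21 = 462, n = 22.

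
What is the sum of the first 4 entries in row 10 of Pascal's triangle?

1 + 10 + 45 + 120 = 176.

176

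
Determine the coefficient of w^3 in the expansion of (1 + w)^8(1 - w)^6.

-12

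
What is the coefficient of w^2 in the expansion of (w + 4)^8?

114688

The general term is C(8,j)·(w)^j·(4)^(8-j); the w^2 term has j = 2.
C(8,2) = 28.
Coefficient = C(8,2) · 4^6 = 28 · 4096 = 114688.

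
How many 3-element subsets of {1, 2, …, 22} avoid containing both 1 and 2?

1520

All 3-subsets: C(22,3) = 1540. Those containing both fixed elements: C(20,1) = 20.
1540 − 20 = 1520.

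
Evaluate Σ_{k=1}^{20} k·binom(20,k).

10485760

Since k·C(20,k) = 20·C(19,k−1), the sum is 20·2^19 = 20·524288 = 10485760.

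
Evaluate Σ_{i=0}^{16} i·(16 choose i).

Differentiating (1+x)^16 and setting x=1: Σ i·C(16,i) = 16·2^15 = 524288.

524288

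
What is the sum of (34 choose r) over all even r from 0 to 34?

Half of (1+1)^34 + (1−1)^34 gives the even-index sum: 2^33 = 8589934592.

8589934592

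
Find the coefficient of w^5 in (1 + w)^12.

The general term is C(12,j)·(1)^j·(w)^(12-j); the w^5 term has j = 7.
C(12,7) = 792.
Coefficient = C(12,7) = 792.

792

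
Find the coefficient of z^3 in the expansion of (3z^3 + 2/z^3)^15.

5404164480

General term: C(15,j)·(3z^3)^j·(2/z^3)^(15-j), with z-exponent 3j − 3(15−j) = 6j − 45.
Set 6j − 45 = 3: j = 8.
C(15,8) = 6435; 3^8 = 6561; 2^7 = 128.
Coefficient = 6435 · 6561 · 128 = 5404164480.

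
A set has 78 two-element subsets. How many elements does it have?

n(n−1)/2 = 78 ⇒ n(n−1) = 156. Since 13·12 = 156, n = 13.

13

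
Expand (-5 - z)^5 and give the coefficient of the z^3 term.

-250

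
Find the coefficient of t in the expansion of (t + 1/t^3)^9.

General term: C(9,j)·(t)^j·(1/t^3)^(9-j), with t-exponent 1j − 3(9−j) = 4j − 27.
Set 4j − 27 = 1: j = 7.
C(9,7) = 36; 1^7 = 1; 1^2 = 1.
Coefficient = 36 · 1 · 1 = 36.

36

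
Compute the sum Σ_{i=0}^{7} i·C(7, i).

448

Since i·C(7,i) = 7·C(6,i−1), the sum is 7·2^6 = 7·64 = 448.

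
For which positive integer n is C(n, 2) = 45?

10

n(n−1)/2 = 45 ⇒ n(n−1) = 90. Since 10·9 = 90, n = 10.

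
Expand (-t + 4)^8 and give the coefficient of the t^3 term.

-57344

The general term is C(8,j)·(-t)^j·(4)^(8-j); the t^3 term has j = 3.
C(8,3) = 56.
Coefficient = C(8,3) · (-1)^3 · 4^5 = 56 · (-1) · 1024 = -57344.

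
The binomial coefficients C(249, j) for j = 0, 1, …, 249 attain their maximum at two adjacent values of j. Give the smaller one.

124

For odd n = 249, C(249,j) peaks at j = (n−1)/2 and (n+1)/2; the smaller is 124.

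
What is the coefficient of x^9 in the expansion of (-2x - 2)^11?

-112640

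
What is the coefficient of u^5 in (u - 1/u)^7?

General term: C(7,j)·(u)^j·(-1/u)^(7-j), with u-exponent 1j − 1(7−j) = 2j − 7.
Set 2j − 7 = 5: j = 6.
C(7,6) = 7; 1^6 = 1; (-1)^1 = -1.
Coefficient = 7 · 1 · (-1) = -7.

-7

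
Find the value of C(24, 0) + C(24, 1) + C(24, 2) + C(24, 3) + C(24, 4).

1 + 24 + 276 + 2024 + 10626 = 12951.

12951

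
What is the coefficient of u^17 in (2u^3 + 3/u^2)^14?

249080832

General term: C(14,j)·(2u^3)^j·(3/u^2)^(14-j), with u-exponent 3j − 2(14−j) = 5j − 28.
Set 5j − 28 = 17: j = 9.
C(14,9) = 2002; 2^9 = 512; 3^5 = 243.
Coefficient = 2002 · 512 · 243 = 249080832.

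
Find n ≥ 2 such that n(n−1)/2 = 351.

n(n−1)/2 = 351 ⇒ n(n−1) = 702. Since 27·26 = 702, n = 27.

27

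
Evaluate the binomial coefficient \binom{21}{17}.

5985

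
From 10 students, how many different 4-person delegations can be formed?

This is C(10,4) = 210.

210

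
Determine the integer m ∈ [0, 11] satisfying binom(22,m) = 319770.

8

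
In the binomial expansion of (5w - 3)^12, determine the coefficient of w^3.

The general term is C(12,j)·(5w)^j·(-3)^(12-j); the w^3 term has j = 3.
C(12,3) = 220.
Coefficient = C(12,3) · 5^3 · (-3)^9 = 220 · 125 · (-19683) = -541282500.

-541282500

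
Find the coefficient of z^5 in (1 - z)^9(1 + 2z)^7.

294

Coefficient of z^5 = Σ_{j} C(9,j)·(-1)^j·C(7,5-j)·2^(5-j) for j from 0 to 5.
= 672 + (-5040) + 10080 + (-7056) + 1764 + (-126) = 294.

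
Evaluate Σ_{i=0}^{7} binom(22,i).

280600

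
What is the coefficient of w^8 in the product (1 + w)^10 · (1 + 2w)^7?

309605

Coefficient of w^8 = Σ_{j} C(10,j)·1^j·C(7,8-j)·2^(8-j) for j from 1 to 8.
= 1280 + 20160 + 80640 + 117600 + 70560 + 17640 + 1680 + 45 = 309605.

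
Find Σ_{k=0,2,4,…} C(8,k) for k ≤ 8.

Even-k terms of row 8 sum to 2^7 = 128.

128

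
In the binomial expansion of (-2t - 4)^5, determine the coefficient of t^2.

The general term is C(5,j)·(-2t)^j·(-4)^(5-j); the t^2 term has j = 2.
C(5,2) = 10.
Coefficient = C(5,2) · (-2)^2 · (-4)^3 = 10 · 4 · (-64) = -2560.

-2560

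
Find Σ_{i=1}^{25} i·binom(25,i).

Since i·C(25,i) = 25·C(24,i−1), the sum is 25·2^24 = 25·16777216 = 419430400.

419430400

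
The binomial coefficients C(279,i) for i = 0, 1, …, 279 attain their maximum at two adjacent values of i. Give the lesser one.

For odd n = 279, C(279,i) peaks at i = (n−1)/2 and (n+1)/2; the lesser is 139.

139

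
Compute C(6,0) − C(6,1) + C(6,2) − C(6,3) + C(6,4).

The partial alternating sum Σ_{k=0}^{4} (−1)^k C(6,k) = (−1)^4 C(5,4) = 5.

5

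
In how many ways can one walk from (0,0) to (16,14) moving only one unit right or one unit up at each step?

145422675

Each path is a sequence of 30 steps with 16 rights: C(30,16) = 145422675.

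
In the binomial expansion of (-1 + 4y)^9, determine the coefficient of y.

The general term is C(9,j)·(-1)^j·(4y)^(9-j); the y^1 term has j = 8.
C(9,8) = 9.
Coefficient = C(9,8) · 4^1 = 9 · 4 = 36.

36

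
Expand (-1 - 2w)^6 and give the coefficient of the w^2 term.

60

The general term is C(6,j)·(-1)^j·(-2w)^(6-j); the w^2 term has j = 4.
C(6,4) = 15.
Coefficient = C(6,4) · (-2)^2 = 15 · 4 = 60.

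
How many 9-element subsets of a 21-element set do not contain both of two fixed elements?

All 9-subsets: C(21,9) = 293930. Those containing both fixed elements: C(19,7) = 50388.
293930 − 50388 = 243542.

243542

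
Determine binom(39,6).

3262623

C(39,6) = (39·38·37·36·35·34) / 6! = 2349088560 / 720 = 3262623.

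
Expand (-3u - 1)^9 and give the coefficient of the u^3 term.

-2268

The general term is C(9,j)·(-3u)^j·(-1)^(9-j); the u^3 term has j = 3.
C(9,3) = 84.
Coefficient = C(9,3) · (-3)^3 = 84 · (-27) = -2268.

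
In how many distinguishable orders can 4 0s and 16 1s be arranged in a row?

4845

Choose positions for the 0s: C(20,4) = 4845.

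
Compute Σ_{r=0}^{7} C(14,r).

1 + 14 + 91 + 364 + 1001 + 2002 + 3003 + 3432 = 9908.

9908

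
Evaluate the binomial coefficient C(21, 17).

5985

C(21,17) = C(21,4) by symmetry.
C(21,4) = (21·20·19·18) / 4! = 143640 / 24 = 5985.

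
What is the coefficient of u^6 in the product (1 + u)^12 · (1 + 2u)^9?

Coefficient of u^6 = Σ_{j} C(12,j)·1^j·C(9,6-j)·2^(6-j) for j from 0 to 6.
= 5376 + 48384 + 133056 + 147840 + 71280 + 14256 + 924 = 421116.

421116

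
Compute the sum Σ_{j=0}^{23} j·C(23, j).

96468992

Since j·C(23,j) = 23·C(22,j−1), the sum is 23·2^22 = 23·4194304 = 96468992.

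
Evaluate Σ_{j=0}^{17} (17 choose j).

131072

Setting x = 1 in (1+x)^17 gives Σ C(17,j) = 2^17 = 131072.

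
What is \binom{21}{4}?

5985

C(21,4) = (21·20·19·18) / 4! = 143640 / 24 = 5985.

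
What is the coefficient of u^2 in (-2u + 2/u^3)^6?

-384

General term: C(6,j)·(-2u)^j·(2/u^3)^(6-j), with u-exponent 1j − 3(6−j) = 4j − 18.
Set 4j − 18 = 2: j = 5.
C(6,5) = 6; (-2)^5 = -32; 2^1 = 2.
Coefficient = 6 · (-32) · 2 = -384.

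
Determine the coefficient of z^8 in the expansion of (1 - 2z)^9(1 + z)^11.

-2415

Coefficient of z^8 = Σ_{j} C(9,j)·(-2)^j·C(11,8-j)·1^(8-j) for j from 0 to 8.
= 165 + (-5940) + 66528 + (-310464) + 665280 + (-665280) + 295680 + (-50688) + 2304 = -2415.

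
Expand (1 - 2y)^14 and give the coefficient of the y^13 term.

The general term is C(14,j)·(1)^j·(-2y)^(14-j); the y^13 term has j = 1.
C(14,1) = 14.
Coefficient = C(14,1) · (-2)^13 = 14 · (-8192) = -114688.

-114688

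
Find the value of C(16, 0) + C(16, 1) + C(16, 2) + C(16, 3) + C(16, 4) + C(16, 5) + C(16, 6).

14893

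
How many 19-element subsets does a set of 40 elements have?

C(40,19) = (40·39·38·37·36·35·34·33·32·31·30·29·28·27·26·25·24·23·22) / 19! = 15969861751731289590988800000 / 121645100408832000 = 131282408400.

131282408400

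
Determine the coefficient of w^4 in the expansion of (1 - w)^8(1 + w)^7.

21

Coefficient of w^4 = Σ_{j} C(8,j)·(-1)^j·C(7,4-j)·1^(4-j) for j from 0 to 4.
= 35 + (-280) + 588 + (-392) + 70 = 21.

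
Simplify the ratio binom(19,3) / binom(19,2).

17/3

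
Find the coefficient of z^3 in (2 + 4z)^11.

2703360

The general term is C(11,j)·(2)^j·(4z)^(11-j); the z^3 term has j = 8.
C(11,8) = 165.
Coefficient = C(11,8) · 2^8 · 4^3 = 165 · 256 · 64 = 2703360.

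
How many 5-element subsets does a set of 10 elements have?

C(10,5) = (10·9·8·7·6) / 5! = 30240 / 120 = 252.

252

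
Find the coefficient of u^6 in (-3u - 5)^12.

10524937500

The general term is C(12,j)·(-3u)^j·(-5)^(12-j); the u^6 term has j = 6.
C(12,6) = 924.
Coefficient = C(12,6) · (-3)^6 · (-5)^6 = 924 · 729 · 15625 = 10524937500.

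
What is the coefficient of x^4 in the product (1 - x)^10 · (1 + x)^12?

35

Coefficient of x^4 = Σ_{j} C(10,j)·(-1)^j·C(12,4-j)·1^(4-j) for j from 0 to 4.
= 495 + (-2200) + 2970 + (-1440) + 210 = 35.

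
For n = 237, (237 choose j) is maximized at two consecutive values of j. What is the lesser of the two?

For odd n = 237, C(237,j) peaks at j = (n−1)/2 and (n+1)/2; the lesser is 118.

118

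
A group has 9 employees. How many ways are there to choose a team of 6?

This is C(9,6) = 84.

84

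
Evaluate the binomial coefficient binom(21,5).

20349

C(21,5) = (21·20·19·18·17) / 5! = 2441880 / 120 = 20349.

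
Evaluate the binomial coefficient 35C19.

C(35,19) = C(35,16) by symmetry.
C(35,16) = (35·34·33·32·31·30·29·28·27·26·25·24·23·22·21·20) / 16! = 84945040381058457600000 / 20922789888000 = 4059928950.

4059928950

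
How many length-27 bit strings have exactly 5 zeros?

Choose the 5 positions: C(27,5) = 80730.

80730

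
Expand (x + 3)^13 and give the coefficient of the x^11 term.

The general term is C(13,j)·(x)^j·(3)^(13-j); the x^11 term has j = 11.
C(13,11) = 78.
Coefficient = C(13,11) · 3^2 = 78 · 9 = 702.

702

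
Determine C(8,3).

56

C(8,3) = (8·7·6) / 3! = 336 / 6 = 56.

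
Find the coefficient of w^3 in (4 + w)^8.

57344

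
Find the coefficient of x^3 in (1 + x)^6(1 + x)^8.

364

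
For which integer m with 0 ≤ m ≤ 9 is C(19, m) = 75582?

8

C(19,m) increases on 0 ≤ m ≤ 9. C(19,7) = 50388 and C(19,8) = 75582, so m = 8.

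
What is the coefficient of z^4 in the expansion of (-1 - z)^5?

-5

The general term is C(5,j)·(-1)^j·(-z)^(5-j); the z^4 term has j = 1.
C(5,1) = 5.
Coefficient = C(5,1) · (-1)^1 = 5 · (-1) = -5.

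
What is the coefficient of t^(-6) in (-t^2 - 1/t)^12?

General term: C(12,j)·(-t^2)^j·(-1/t)^(12-j), with t-exponent 2j − 1(12−j) = 3j − 12.
Set 3j − 12 = -6: j = 2.
C(12,2) = 66; (-1)^2 = 1; (-1)^10 = 1.
Coefficient = 66 · 1 · 1 = 66.

66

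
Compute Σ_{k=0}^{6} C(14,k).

1 + 14 + 91 + 364 + 1001 + 2002 + 3003 = 6476.

6476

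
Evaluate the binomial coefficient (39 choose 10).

635745396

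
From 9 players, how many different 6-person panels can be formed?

84

This is C(9,6) = 84.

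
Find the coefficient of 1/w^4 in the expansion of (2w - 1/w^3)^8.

-1792

General term: C(8,j)·(2w)^j·(-1/w^3)^(8-j), with w-exponent 1j − 3(8−j) = 4j − 24.
Set 4j − 24 = -4: j = 5.
C(8,5) = 56; 2^5 = 32; (-1)^3 = -1.
Coefficient = 56 · 32 · (-1) = -1792.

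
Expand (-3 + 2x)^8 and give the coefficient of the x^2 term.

81648

The general term is C(8,j)·(-3)^j·(2x)^(8-j); the x^2 term has j = 6.
C(8,6) = 28.
Coefficient = C(8,6) · (-3)^6 · 2^2 = 28 · 729 · 4 = 81648.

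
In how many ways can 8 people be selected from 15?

This is C(15,8) = 6435.

6435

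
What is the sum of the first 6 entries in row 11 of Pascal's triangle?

1 + 11 + 55 + 165 + 330 + 462 = 1024.

1024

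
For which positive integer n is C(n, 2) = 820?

41

n(n−1)/2 = 820 ⇒ n(n−1) = 1640. Since 41·40 = 1640, n = 41.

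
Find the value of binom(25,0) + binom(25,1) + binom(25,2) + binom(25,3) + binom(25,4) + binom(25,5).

68406

1 + 25 + 300 + 2300 + 12650 + 53130 = 68406.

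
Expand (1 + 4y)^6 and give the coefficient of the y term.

24

The general term is C(6,j)·(1)^j·(4y)^(6-j); the y^1 term has j = 5.
C(6,5) = 6.
Coefficient = C(6,5) · 4^1 = 6 · 4 = 24.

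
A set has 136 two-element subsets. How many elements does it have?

17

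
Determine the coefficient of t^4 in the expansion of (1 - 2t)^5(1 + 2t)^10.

-560

Coefficient of t^4 = Σ_{j} C(5,j)·(-2)^j·C(10,4-j)·2^(4-j) for j from 0 to 4.
= 3360 + (-9600) + 7200 + (-1600) + 80 = -560.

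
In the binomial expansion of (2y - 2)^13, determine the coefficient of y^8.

-10543104

The general term is C(13,j)·(2y)^j·(-2)^(13-j); the y^8 term has j = 8.
C(13,8) = 1287.
Coefficient = C(13,8) · 2^8 · (-2)^5 = 1287 · 256 · (-32) = -10543104.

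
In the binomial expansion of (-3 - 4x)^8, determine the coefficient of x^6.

The general term is C(8,j)·(-3)^j·(-4x)^(8-j); the x^6 term has j = 2.
C(8,2) = 28.
Coefficient = C(8,2) · (-3)^2 · (-4)^6 = 28 · 9 · 4096 = 1032192.

1032192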